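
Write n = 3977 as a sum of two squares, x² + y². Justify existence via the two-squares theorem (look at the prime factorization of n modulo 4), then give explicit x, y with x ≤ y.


Step 1: Factor n = 3977 = 41 · 97.
Step 2: Check the mod-4 condition on each prime factor: 41 ≡ 1 (mod 4), exponent 1; 97 ≡ 1 (mod 4), exponent 1.
All primes ≡ 3 (mod 4) appear to even exponent (or don't appear), so by the two-squares theorem n IS expressible as a sum of two squares.
Step 3: Build a representation. Here n = 41 · 97 is a product of primes ≡ 1 (mod 4). Each prime p ≡ 1 (mod 4) is itself a sum of two squares; find a² by testing p − a² for a perfect square:
  41: 41 − 1² = 40, 41 − 2² = 37, 41 − 3² = 32, 41 − 4² = 25 = 5² ⇒ 41 = 4² + 5².
  97: 97 − 1² = 96, 97 − 2² = 93, 97 − 3² = 88, 97 − 4² = 81 = 9² ⇒ 97 = 4² + 9².
  Combine using the Brahmagupta–Fibonacci identity (a² + b²)(c² + d²) = (ac − bd)² + (ad + bc)² = (ac + bd)² + (ad − bc)²:
  41 · 97 = 3977: from (4² + 5²)(4² + 9²), take (4·4 − 5·9, 4·9 + 5·4) = (16 − 45, 36 + 20) = (-29, 56); dropping signs (only squares matter) gives (29, 56); check 29² + 56² = 841 + 3136 = 3977 ✓.
Step 4: Order so x ≤ y and verify: 29² + 56² = 841 + 3136 = 3977 = n. ✓

n = 3977 = 29² + 56² (one valid representation with x ≤ y).


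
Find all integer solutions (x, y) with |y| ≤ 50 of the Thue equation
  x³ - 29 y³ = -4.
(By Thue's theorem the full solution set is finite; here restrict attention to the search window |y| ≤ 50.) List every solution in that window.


The equation is x³ - 29y³ = -4. For fixed y, x³ = 29·y³ − 4, so a solution requires the RHS to be a perfect cube.
Strategy: iterate y from -50 to 50, compute RHS = 29·y³ − 4, and check whether it is a (positive or negative) perfect cube.
Check small values of y:
  y = 0: RHS = -4 is not a perfect cube.
  y = 1: RHS = 25 is not a perfect cube.
  y = -1: RHS = -33 is not a perfect cube.
  y = 2: RHS = 228 is not a perfect cube.
  y = -2: RHS = -236 is not a perfect cube.
  y = 3: RHS = 779 is not a perfect cube.
  y = -3: RHS = -787 is not a perfect cube.
Continuing the search up to |y| = 50 finds no solutions either.
No (x, y) in the scanned range satisfies the equation.

No integer solutions with |y| ≤ 50.


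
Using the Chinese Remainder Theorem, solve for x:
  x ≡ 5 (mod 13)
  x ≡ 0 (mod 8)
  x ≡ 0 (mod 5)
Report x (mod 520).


Moduli 13, 8, 5 are pairwise coprime; by CRT there is a unique solution modulo M = 13 · 8 · 5 = 520.
Solve pairwise, accumulating the modulus:
  Start with x ≡ 5 (mod 13).
  Combine with x ≡ 0 (mod 8): since gcd(13, 8) = 1, we get a unique residue mod 104.
    Write x = 5 + 13·t and substitute into x ≡ 0 (mod 8): 13·t ≡ 0 − 5 = -5 (mod 8).
    Reduce coefficients mod 8: 5·t ≡ 3 (mod 8).
    The inverse of 5 mod 8 is 5 (since 5·5 = 25 = 3·8 + 1), so t ≡ 5·3 = 15 ≡ 7 (mod 8).
    Then x = 5 + 13·7 = 96, valid modulo lcm(13, 8) = 104: x ≡ 96 (mod 104).
  Combine with x ≡ 0 (mod 5): since gcd(104, 5) = 1, we get a unique residue mod 520.
    Write x = 96 + 104·t and substitute into x ≡ 0 (mod 5): 104·t ≡ 0 − 96 = -96 (mod 5).
    Reduce coefficients mod 5: 4·t ≡ 4 (mod 5).
    The inverse of 4 mod 5 is 4 (since 4·4 = 16 = 3·5 + 1), so t ≡ 4·4 = 16 ≡ 1 (mod 5).
    Then x = 96 + 104·1 = 200, valid modulo lcm(104, 5) = 520: x ≡ 200 (mod 520).
Verify: 200 mod 13 = 5 ✓, 200 mod 8 = 0 ✓, 200 mod 5 = 0 ✓.

x ≡ 200 (mod 520).


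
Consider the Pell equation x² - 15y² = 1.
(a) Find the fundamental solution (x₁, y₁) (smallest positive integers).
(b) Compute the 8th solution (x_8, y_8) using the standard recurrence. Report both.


Step 1: Find the fundamental solution (x₁, y₁) of x² - 15y² = 1.
  Expand √15 as a continued fraction. a₀ = ⌊√15⌋ = 3; iterate m_{k+1} = d_k·a_k − m_k, d_{k+1} = (15 − m_{k+1}²)/d_k, a_{k+1} = ⌊(a₀ + m_{k+1})/d_{k+1}⌋ (starting m₀ = 0, d₀ = 1), with convergents p_k = a_k·p_{k-1} + p_{k-2}, q_k = a_k·q_{k-1} + q_{k-2} (p₋₁ = 1, q₋₁ = 0):
  k = 0: a₀ = 3; p₀/q₀ = 3/1; p₀² − 15·q₀² = 9 − 15 = -6.
  k = 1: m = 3, d = 6, a = ⌊(3 + 3)/6⌋ = 1; p/q = (1·3 + 1)/(1·1 + 0) = 4/1; p² − 15·q² = 16 − 15 = 1.
  The first convergent with p² − 15·q² = 1 gives the fundamental solution (x₁, y₁) = (4, 1).
Step 2: Apply the recurrence (x_{n+1}, y_{n+1}) = (x₁x_n + 15y₁y_n, x₁y_n + y₁x_n) repeatedly.
  From (x_1, y_1) = (4, 1): x_2 = 4·4 + 15·1·1 = 31; y_2 = 4·1 + 1·4 = 8.
  From (x_2, y_2) = (31, 8): x_3 = 4·31 + 15·1·8 = 244; y_3 = 4·8 + 1·31 = 63.
  From (x_3, y_3) = (244, 63): x_4 = 4·244 + 15·1·63 = 1921; y_4 = 4·63 + 1·244 = 496.
  From (x_4, y_4) = (1921, 496): x_5 = 4·1921 + 15·1·496 = 15124; y_5 = 4·496 + 1·1921 = 3905.
  From (x_5, y_5) = (15124, 3905): x_6 = 4·15124 + 15·1·3905 = 119071; y_6 = 4·3905 + 1·15124 = 30744.
  From (x_6, y_6) = (119071, 30744): x_7 = 4·119071 + 15·1·30744 = 937444; y_7 = 4·30744 + 1·119071 = 242047.
  From (x_7, y_7) = (937444, 242047): x_8 = 4·937444 + 15·1·242047 = 7380481; y_8 = 4·242047 + 1·937444 = 1905632.
Step 3: Verify x_8² - 15·y_8² = 54471499791361 - 54471499791360 = 1 (should be 1). ✓

(x_1, y_1) = (4, 1); (x_8, y_8) = (7380481, 1905632).


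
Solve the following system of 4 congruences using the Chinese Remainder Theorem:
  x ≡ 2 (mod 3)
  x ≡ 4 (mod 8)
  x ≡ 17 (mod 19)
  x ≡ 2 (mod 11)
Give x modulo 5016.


Product of moduli M = 3 · 8 · 19 · 11 = 5016.
Merge one congruence at a time:
  Start: x ≡ 2 (mod 3).
  Combine with x ≡ 4 (mod 8); new modulus lcm = 24.
    Write x = 2 + 3·t and substitute into x ≡ 4 (mod 8): 3·t ≡ 4 − 2 = 2 (mod 8).
    The inverse of 3 mod 8 is 3 (since 3·3 = 9 = 1·8 + 1), so t ≡ 3·2 = 6 ≡ 6 (mod 8).
    Then x = 2 + 3·6 = 20, valid modulo lcm(3, 8) = 24: x ≡ 20 (mod 24).
  Combine with x ≡ 17 (mod 19); new modulus lcm = 456.
    Write x = 20 + 24·t and substitute into x ≡ 17 (mod 19): 24·t ≡ 17 − 20 = -3 (mod 19).
    Reduce coefficients mod 19: 5·t ≡ 16 (mod 19).
    The inverse of 5 mod 19 is 4 (since 5·4 = 20 = 1·19 + 1), so t ≡ 4·16 = 64 ≡ 7 (mod 19).
    Then x = 20 + 24·7 = 188, valid modulo lcm(24, 19) = 456: x ≡ 188 (mod 456).
  Combine with x ≡ 2 (mod 11); new modulus lcm = 5016.
    Write x = 188 + 456·t and substitute into x ≡ 2 (mod 11): 456·t ≡ 2 − 188 = -186 (mod 11).
    Reduce coefficients mod 11: 5·t ≡ 1 (mod 11).
    The inverse of 5 mod 11 is 9 (since 5·9 = 45 = 4·11 + 1), so t ≡ 9·1 = 9 ≡ 9 (mod 11).
    Then x = 188 + 456·9 = 4292, valid modulo lcm(456, 11) = 5016: x ≡ 4292 (mod 5016).
Verify against each original: 4292 mod 3 = 2, 4292 mod 8 = 4, 4292 mod 19 = 17, 4292 mod 11 = 2.

x ≡ 4292 (mod 5016).


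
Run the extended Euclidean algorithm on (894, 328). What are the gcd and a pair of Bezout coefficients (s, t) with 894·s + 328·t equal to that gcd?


Euclidean algorithm on (894, 328) — divide until remainder is 0:
  894 = 2 · 328 + 238
  328 = 1 · 238 + 90
  238 = 2 · 90 + 58
  90 = 1 · 58 + 32
  58 = 1 · 32 + 26
  32 = 1 · 26 + 6
  26 = 4 · 6 + 2
  6 = 3 · 2 + 0
gcd(894, 328) = 2.
Track Bezout coefficients alongside the remainders: start with r₀ = 894 = a·1 + b·0 (s = 1, t = 0) and r₁ = 328 = a·0 + b·1 (s = 0, t = 1); each new remainder r_{k+1} = r_{k-1} − q_k·r_k inherits s_{k+1} = s_{k-1} − q_k·s_k, t_{k+1} = t_{k-1} − q_k·t_k, so r_k = a·s_k + b·t_k at every step:
  q = 2: r = 238, s = 1 − 2·0 = 1, t = 0 − 2·1 = -2  (check: 894·1 + 328·(-2) = 238)
  q = 1: r = 90, s = 0 − 1·1 = -1, t = 1 − 1·(-2) = 3  (check: 894·(-1) + 328·3 = 90)
  q = 2: r = 58, s = 1 − 2·(-1) = 3, t = -2 − 2·3 = -8  (check: 894·3 + 328·(-8) = 58)
  q = 1: r = 32, s = -1 − 1·3 = -4, t = 3 − 1·(-8) = 11  (check: 894·(-4) + 328·11 = 32)
  q = 1: r = 26, s = 3 − 1·(-4) = 7, t = -8 − 1·11 = -19  (check: 894·7 + 328·(-19) = 26)
  q = 1: r = 6, s = -4 − 1·7 = -11, t = 11 − 1·(-19) = 30  (check: 894·(-11) + 328·30 = 6)
  q = 4: r = 2, s = 7 − 4·(-11) = 51, t = -19 − 4·30 = -139  (check: 894·51 + 328·(-139) = 2)
The row with r = 2 (the gcd) gives the Bezout coefficients s = 51, t = -139.
Result: 894 · (51) + 328 · (-139) = 2.

gcd(894, 328) = 2; s = 51, t = -139 (check: 894·51 + 328·(-139) = 2).


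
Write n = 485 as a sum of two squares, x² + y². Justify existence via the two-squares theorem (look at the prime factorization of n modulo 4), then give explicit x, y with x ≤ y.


Step 1: Factor n = 485 = 5 · 97.
Step 2: Check the mod-4 condition on each prime factor: 5 ≡ 1 (mod 4), exponent 1; 97 ≡ 1 (mod 4), exponent 1.
All primes ≡ 3 (mod 4) appear to even exponent (or don't appear), so by the two-squares theorem n IS expressible as a sum of two squares.
Step 3: Build a representation. Here n = 5 · 97 is a product of primes ≡ 1 (mod 4). Each prime p ≡ 1 (mod 4) is itself a sum of two squares; find a² by testing p − a² for a perfect square:
  5: 5 − 1² = 4 = 2² ⇒ 5 = 1² + 2².
  97: 97 − 1² = 96, 97 − 2² = 93, 97 − 3² = 88, 97 − 4² = 81 = 9² ⇒ 97 = 4² + 9².
  Combine using the Brahmagupta–Fibonacci identity (a² + b²)(c² + d²) = (ac − bd)² + (ad + bc)² = (ac + bd)² + (ad − bc)²:
  5 · 97 = 485: from (1² + 2²)(4² + 9²), take (1·4 − 2·9, 1·9 + 2·4) = (4 − 18, 9 + 8) = (-14, 17); dropping signs (only squares matter) gives (14, 17); check 14² + 17² = 196 + 289 = 485 ✓.
Step 4: Order so x ≤ y and verify: 14² + 17² = 196 + 289 = 485 = n. ✓

n = 485 = 14² + 17² (one valid representation with x ≤ y).


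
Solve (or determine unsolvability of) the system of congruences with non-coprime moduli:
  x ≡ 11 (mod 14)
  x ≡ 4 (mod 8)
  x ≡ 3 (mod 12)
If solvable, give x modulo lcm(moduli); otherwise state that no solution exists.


Moduli 14, 8, 12 are not pairwise coprime, so CRT works modulo lcm(m_i) when all pairwise compatibility conditions hold.
Pairwise compatibility: gcd(m_i, m_j) must divide a_i - a_j for every pair.
Merge one congruence at a time:
  Start: x ≡ 11 (mod 14).
  Combine with x ≡ 4 (mod 8): gcd(14, 8) = 2, and 4 - 11 = -7 is NOT divisible by 2.
    ⇒ system is inconsistent (no integer solution).

No solution (the system is inconsistent).


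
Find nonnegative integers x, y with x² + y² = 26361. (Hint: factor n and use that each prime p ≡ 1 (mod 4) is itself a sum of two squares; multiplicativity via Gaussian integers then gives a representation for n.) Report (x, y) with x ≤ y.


Step 1: Factor n = 26361 = 3^2 · 29 · 101.
Step 2: Check the mod-4 condition on each prime factor: 3 ≡ 3 (mod 4), exponent 2 (must be even); 29 ≡ 1 (mod 4), exponent 1; 101 ≡ 1 (mod 4), exponent 1.
All primes ≡ 3 (mod 4) appear to even exponent (or don't appear), so by the two-squares theorem n IS expressible as a sum of two squares.
Step 3: Build a representation. Group n = k² · m with k = 3 and m = 29 · 101 = 2929 (a product of primes ≡ 1 (mod 4)); a representation of m scales to one of n via (k·x)² + (k·y)² = k²(x² + y²). Each prime p ≡ 1 (mod 4) is itself a sum of two squares; find a² by testing p − a² for a perfect square:
  29: 29 − 1² = 28, 29 − 2² = 25 = 5² ⇒ 29 = 2² + 5².
  101: 101 − 1² = 100 = 10² ⇒ 101 = 1² + 10².
  Combine using the Brahmagupta–Fibonacci identity (a² + b²)(c² + d²) = (ac − bd)² + (ad + bc)² = (ac + bd)² + (ad − bc)²:
  29 · 101 = 2929: from (2² + 5²)(1² + 10²), take (2·1 − 5·10, 2·10 + 5·1) = (2 − 50, 20 + 5) = (-48, 25); dropping signs (only squares matter) gives (48, 25); check 48² + 25² = 2304 + 625 = 2929 ✓.
  Scale by k = 3: (3·48, 3·25) = (144, 75).
Step 4: Order so x ≤ y and verify: 75² + 144² = 5625 + 20736 = 26361 = n. ✓

n = 26361 = 75² + 144² (one valid representation with x ≤ y).


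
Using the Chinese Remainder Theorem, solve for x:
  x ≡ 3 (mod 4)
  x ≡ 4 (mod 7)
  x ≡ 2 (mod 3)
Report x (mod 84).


Moduli 4, 7, 3 are pairwise coprime; by CRT there is a unique solution modulo M = 4 · 7 · 3 = 84.
Solve pairwise, accumulating the modulus:
  Start with x ≡ 3 (mod 4).
  Combine with x ≡ 4 (mod 7): since gcd(4, 7) = 1, we get a unique residue mod 28.
    Write x = 3 + 4·t and substitute into x ≡ 4 (mod 7): 4·t ≡ 4 − 3 = 1 (mod 7).
    The inverse of 4 mod 7 is 2 (since 4·2 = 8 = 1·7 + 1), so t ≡ 2·1 = 2 ≡ 2 (mod 7).
    Then x = 3 + 4·2 = 11, valid modulo lcm(4, 7) = 28: x ≡ 11 (mod 28).
  Combine with x ≡ 2 (mod 3): since gcd(28, 3) = 1, we get a unique residue mod 84.
    Write x = 11 + 28·t and substitute into x ≡ 2 (mod 3): 28·t ≡ 2 − 11 = -9 (mod 3).
    Reduce coefficients mod 3: 1·t ≡ 0 (mod 3).
    So t ≡ 0 (mod 3).
    Then x = 11 + 28·0 = 11, valid modulo lcm(28, 3) = 84: x ≡ 11 (mod 84).
Verify: 11 mod 4 = 3 ✓, 11 mod 7 = 4 ✓, 11 mod 3 = 2 ✓.

x ≡ 11 (mod 84).


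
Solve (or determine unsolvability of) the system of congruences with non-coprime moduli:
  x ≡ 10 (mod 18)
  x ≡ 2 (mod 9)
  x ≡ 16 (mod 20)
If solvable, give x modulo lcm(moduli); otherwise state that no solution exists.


Moduli 18, 9, 20 are not pairwise coprime, so CRT works modulo lcm(m_i) when all pairwise compatibility conditions hold.
Pairwise compatibility: gcd(m_i, m_j) must divide a_i - a_j for every pair.
Merge one congruence at a time:
  Start: x ≡ 10 (mod 18).
  Combine with x ≡ 2 (mod 9): gcd(18, 9) = 9, and 2 - 10 = -8 is NOT divisible by 9.
    ⇒ system is inconsistent (no integer solution).

No solution (the system is inconsistent).


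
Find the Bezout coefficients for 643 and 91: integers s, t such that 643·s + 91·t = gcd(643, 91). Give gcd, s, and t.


Euclidean algorithm on (643, 91) — divide until remainder is 0:
  643 = 7 · 91 + 6
  91 = 15 · 6 + 1
  6 = 6 · 1 + 0
gcd(643, 91) = 1.
Track Bezout coefficients alongside the remainders: start with r₀ = 643 = a·1 + b·0 (s = 1, t = 0) and r₁ = 91 = a·0 + b·1 (s = 0, t = 1); each new remainder r_{k+1} = r_{k-1} − q_k·r_k inherits s_{k+1} = s_{k-1} − q_k·s_k, t_{k+1} = t_{k-1} − q_k·t_k, so r_k = a·s_k + b·t_k at every step:
  q = 7: r = 6, s = 1 − 7·0 = 1, t = 0 − 7·1 = -7  (check: 643·1 + 91·(-7) = 6)
  q = 15: r = 1, s = 0 − 15·1 = -15, t = 1 − 15·(-7) = 106  (check: 643·(-15) + 91·106 = 1)
The row with r = 1 (the gcd) gives the Bezout coefficients s = -15, t = 106.
Result: 643 · (-15) + 91 · (106) = 1.

gcd(643, 91) = 1; s = -15, t = 106 (check: 643·(-15) + 91·106 = 1).


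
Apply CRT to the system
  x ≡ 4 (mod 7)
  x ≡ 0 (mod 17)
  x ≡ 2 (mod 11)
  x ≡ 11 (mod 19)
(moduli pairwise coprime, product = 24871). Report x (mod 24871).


Product of moduli M = 7 · 17 · 11 · 19 = 24871.
Merge one congruence at a time:
  Start: x ≡ 4 (mod 7).
  Combine with x ≡ 0 (mod 17); new modulus lcm = 119.
    Write x = 4 + 7·t and substitute into x ≡ 0 (mod 17): 7·t ≡ 0 − 4 = -4 (mod 17).
    Reduce coefficients mod 17: 7·t ≡ 13 (mod 17).
    The inverse of 7 mod 17 is 5 (since 7·5 = 35 = 2·17 + 1), so t ≡ 5·13 = 65 ≡ 14 (mod 17).
    Then x = 4 + 7·14 = 102, valid modulo lcm(7, 17) = 119: x ≡ 102 (mod 119).
  Combine with x ≡ 2 (mod 11); new modulus lcm = 1309.
    Write x = 102 + 119·t and substitute into x ≡ 2 (mod 11): 119·t ≡ 2 − 102 = -100 (mod 11).
    Reduce coefficients mod 11: 9·t ≡ 10 (mod 11).
    The inverse of 9 mod 11 is 5 (since 9·5 = 45 = 4·11 + 1), so t ≡ 5·10 = 50 ≡ 6 (mod 11).
    Then x = 102 + 119·6 = 816, valid modulo lcm(119, 11) = 1309: x ≡ 816 (mod 1309).
  Combine with x ≡ 11 (mod 19); new modulus lcm = 24871.
    Write x = 816 + 1309·t and substitute into x ≡ 11 (mod 19): 1309·t ≡ 11 − 816 = -805 (mod 19).
    Reduce coefficients mod 19: 17·t ≡ 12 (mod 19).
    The inverse of 17 mod 19 is 9 (since 17·9 = 153 = 8·19 + 1), so t ≡ 9·12 = 108 ≡ 13 (mod 19).
    Then x = 816 + 1309·13 = 17833, valid modulo lcm(1309, 19) = 24871: x ≡ 17833 (mod 24871).
Verify against each original: 17833 mod 7 = 4, 17833 mod 17 = 0, 17833 mod 11 = 2, 17833 mod 19 = 11.

x ≡ 17833 (mod 24871).


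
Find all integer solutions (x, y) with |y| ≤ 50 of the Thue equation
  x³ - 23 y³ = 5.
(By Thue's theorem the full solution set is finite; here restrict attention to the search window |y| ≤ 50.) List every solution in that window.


The equation is x³ - 23y³ = 5. For fixed y, x³ = 23·y³ + 5, so a solution requires the RHS to be a perfect cube.
Strategy: iterate y from -50 to 50, compute RHS = 23·y³ + 5, and check whether it is a (positive or negative) perfect cube.
Check small values of y:
  y = 0: RHS = 5 is not a perfect cube.
  y = 1: RHS = 28 is not a perfect cube.
  y = -1: RHS = -18 is not a perfect cube.
  y = 2: RHS = 189 is not a perfect cube.
  y = -2: RHS = -179 is not a perfect cube.
  y = 3: RHS = 626 is not a perfect cube.
  y = -3: RHS = -616 is not a perfect cube.
Continuing the search up to |y| = 50 finds no solutions either.
No (x, y) in the scanned range satisfies the equation.

No integer solutions with |y| ≤ 50.


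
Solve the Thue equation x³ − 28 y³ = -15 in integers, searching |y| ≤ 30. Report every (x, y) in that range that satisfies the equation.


The equation is x³ - 28y³ = -15. For fixed y, x³ = 28·y³ − 15, so a solution requires the RHS to be a perfect cube.
Strategy: iterate y from -30 to 30, compute RHS = 28·y³ − 15, and check whether it is a (positive or negative) perfect cube.
Check small values of y:
  y = 0: RHS = -15 is not a perfect cube.
  y = 1: RHS = 13 is not a perfect cube.
  y = -1: RHS = -43 is not a perfect cube.
  y = 2: RHS = 209 is not a perfect cube.
  y = -2: RHS = -239 is not a perfect cube.
  y = 3: RHS = 741 is not a perfect cube.
  y = -3: RHS = -771 is not a perfect cube.
Continuing the search up to |y| = 30 finds no solutions either.
No (x, y) in the scanned range satisfies the equation.

No integer solutions with |y| ≤ 30.


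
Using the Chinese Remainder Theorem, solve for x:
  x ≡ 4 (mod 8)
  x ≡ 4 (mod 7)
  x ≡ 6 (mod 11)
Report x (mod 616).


Moduli 8, 7, 11 are pairwise coprime; by CRT there is a unique solution modulo M = 8 · 7 · 11 = 616.
Solve pairwise, accumulating the modulus:
  Start with x ≡ 4 (mod 8).
  Combine with x ≡ 4 (mod 7): since gcd(8, 7) = 1, we get a unique residue mod 56.
    Write x = 4 + 8·t and substitute into x ≡ 4 (mod 7): 8·t ≡ 4 − 4 = 0 (mod 7).
    Reduce coefficients mod 7: 1·t ≡ 0 (mod 7).
    So t ≡ 0 (mod 7).
    Then x = 4 + 8·0 = 4, valid modulo lcm(8, 7) = 56: x ≡ 4 (mod 56).
  Combine with x ≡ 6 (mod 11): since gcd(56, 11) = 1, we get a unique residue mod 616.
    Write x = 4 + 56·t and substitute into x ≡ 6 (mod 11): 56·t ≡ 6 − 4 = 2 (mod 11).
    Reduce coefficients mod 11: 1·t ≡ 2 (mod 11).
    So t ≡ 2 (mod 11).
    Then x = 4 + 56·2 = 116, valid modulo lcm(56, 11) = 616: x ≡ 116 (mod 616).
Verify: 116 mod 8 = 4 ✓, 116 mod 7 = 4 ✓, 116 mod 11 = 6 ✓.

x ≡ 116 (mod 616).


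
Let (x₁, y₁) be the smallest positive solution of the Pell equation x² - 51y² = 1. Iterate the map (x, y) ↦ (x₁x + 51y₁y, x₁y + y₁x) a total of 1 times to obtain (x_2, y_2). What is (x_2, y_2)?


Step 1: Find the fundamental solution (x₁, y₁) of x² - 51y² = 1.
  Expand √51 as a continued fraction. a₀ = ⌊√51⌋ = 7; iterate m_{k+1} = d_k·a_k − m_k, d_{k+1} = (51 − m_{k+1}²)/d_k, a_{k+1} = ⌊(a₀ + m_{k+1})/d_{k+1}⌋ (starting m₀ = 0, d₀ = 1), with convergents p_k = a_k·p_{k-1} + p_{k-2}, q_k = a_k·q_{k-1} + q_{k-2} (p₋₁ = 1, q₋₁ = 0):
  k = 0: a₀ = 7; p₀/q₀ = 7/1; p₀² − 51·q₀² = 49 − 51 = -2.
  k = 1: m = 7, d = 2, a = ⌊(7 + 7)/2⌋ = 7; p/q = (7·7 + 1)/(7·1 + 0) = 50/7; p² − 51·q² = 2500 − 2499 = 1.
  The first convergent with p² − 51·q² = 1 gives the fundamental solution (x₁, y₁) = (50, 7).
Step 2: Apply the recurrence (x_{n+1}, y_{n+1}) = (x₁x_n + 51y₁y_n, x₁y_n + y₁x_n) repeatedly.
  From (x_1, y_1) = (50, 7): x_2 = 50·50 + 51·7·7 = 4999; y_2 = 50·7 + 7·50 = 700.
Step 3: Verify x_2² - 51·y_2² = 24990001 - 24990000 = 1 (should be 1). ✓

(x_1, y_1) = (50, 7); (x_2, y_2) = (4999, 700).


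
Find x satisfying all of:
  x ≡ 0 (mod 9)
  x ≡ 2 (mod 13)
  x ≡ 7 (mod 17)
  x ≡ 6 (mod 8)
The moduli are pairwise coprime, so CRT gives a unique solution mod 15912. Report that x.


Product of moduli M = 9 · 13 · 17 · 8 = 15912.
Merge one congruence at a time:
  Start: x ≡ 0 (mod 9).
  Combine with x ≡ 2 (mod 13); new modulus lcm = 117.
    Write x = 0 + 9·t and substitute into x ≡ 2 (mod 13): 9·t ≡ 2 − 0 = 2 (mod 13).
    The inverse of 9 mod 13 is 3 (since 9·3 = 27 = 2·13 + 1), so t ≡ 3·2 = 6 ≡ 6 (mod 13).
    Then x = 0 + 9·6 = 54, valid modulo lcm(9, 13) = 117: x ≡ 54 (mod 117).
  Combine with x ≡ 7 (mod 17); new modulus lcm = 1989.
    Write x = 54 + 117·t and substitute into x ≡ 7 (mod 17): 117·t ≡ 7 − 54 = -47 (mod 17).
    Reduce coefficients mod 17: 15·t ≡ 4 (mod 17).
    The inverse of 15 mod 17 is 8 (since 15·8 = 120 = 7·17 + 1), so t ≡ 8·4 = 32 ≡ 15 (mod 17).
    Then x = 54 + 117·15 = 1809, valid modulo lcm(117, 17) = 1989: x ≡ 1809 (mod 1989).
  Combine with x ≡ 6 (mod 8); new modulus lcm = 15912.
    Write x = 1809 + 1989·t and substitute into x ≡ 6 (mod 8): 1989·t ≡ 6 − 1809 = -1803 (mod 8).
    Reduce coefficients mod 8: 5·t ≡ 5 (mod 8).
    The inverse of 5 mod 8 is 5 (since 5·5 = 25 = 3·8 + 1), so t ≡ 5·5 = 25 ≡ 1 (mod 8).
    Then x = 1809 + 1989·1 = 3798, valid modulo lcm(1989, 8) = 15912: x ≡ 3798 (mod 15912).
Verify against each original: 3798 mod 9 = 0, 3798 mod 13 = 2, 3798 mod 17 = 7, 3798 mod 8 = 6.

x ≡ 3798 (mod 15912).


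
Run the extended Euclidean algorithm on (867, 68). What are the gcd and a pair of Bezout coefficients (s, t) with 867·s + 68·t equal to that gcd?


Euclidean algorithm on (867, 68) — divide until remainder is 0:
  867 = 12 · 68 + 51
  68 = 1 · 51 + 17
  51 = 3 · 17 + 0
gcd(867, 68) = 17.
Track Bezout coefficients alongside the remainders: start with r₀ = 867 = a·1 + b·0 (s = 1, t = 0) and r₁ = 68 = a·0 + b·1 (s = 0, t = 1); each new remainder r_{k+1} = r_{k-1} − q_k·r_k inherits s_{k+1} = s_{k-1} − q_k·s_k, t_{k+1} = t_{k-1} − q_k·t_k, so r_k = a·s_k + b·t_k at every step:
  q = 12: r = 51, s = 1 − 12·0 = 1, t = 0 − 12·1 = -12  (check: 867·1 + 68·(-12) = 51)
  q = 1: r = 17, s = 0 − 1·1 = -1, t = 1 − 1·(-12) = 13  (check: 867·(-1) + 68·13 = 17)
The row with r = 17 (the gcd) gives the Bezout coefficients s = -1, t = 13.
Result: 867 · (-1) + 68 · (13) = 17.

gcd(867, 68) = 17; s = -1, t = 13 (check: 867·(-1) + 68·13 = 17).


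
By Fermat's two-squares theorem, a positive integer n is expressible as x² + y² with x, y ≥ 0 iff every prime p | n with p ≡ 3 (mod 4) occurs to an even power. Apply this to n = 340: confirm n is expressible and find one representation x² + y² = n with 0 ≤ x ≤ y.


Step 1: Factor n = 340 = 2^2 · 5 · 17.
Step 2: Check the mod-4 condition on each prime factor: 2 = 2 (special); 5 ≡ 1 (mod 4), exponent 1; 17 ≡ 1 (mod 4), exponent 1.
All primes ≡ 3 (mod 4) appear to even exponent (or don't appear), so by the two-squares theorem n IS expressible as a sum of two squares.
Step 3: Build a representation. Group n = k² · m with k = 2 and m = 5 · 17 = 85 (a product of primes ≡ 1 (mod 4)); a representation of m scales to one of n via (k·x)² + (k·y)² = k²(x² + y²). Each prime p ≡ 1 (mod 4) is itself a sum of two squares; find a² by testing p − a² for a perfect square:
  5: 5 − 1² = 4 = 2² ⇒ 5 = 1² + 2².
  17: 17 − 1² = 16 = 4² ⇒ 17 = 1² + 4².
  Combine using the Brahmagupta–Fibonacci identity (a² + b²)(c² + d²) = (ac − bd)² + (ad + bc)² = (ac + bd)² + (ad − bc)²:
  5 · 17 = 85: from (1² + 2²)(1² + 4²), take (1·1 − 2·4, 1·4 + 2·1) = (1 − 8, 4 + 2) = (-7, 6); dropping signs (only squares matter) gives (7, 6); check 7² + 6² = 49 + 36 = 85 ✓.
  Scale by k = 2: (2·7, 2·6) = (14, 12).
Step 4: Order so x ≤ y and verify: 12² + 14² = 144 + 196 = 340 = n. ✓

n = 340 = 12² + 14² (one valid representation with x ≤ y).


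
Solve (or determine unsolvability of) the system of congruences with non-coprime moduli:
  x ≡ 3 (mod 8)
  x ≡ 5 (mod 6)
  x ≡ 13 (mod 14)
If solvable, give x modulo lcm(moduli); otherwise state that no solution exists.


Moduli 8, 6, 14 are not pairwise coprime, so CRT works modulo lcm(m_i) when all pairwise compatibility conditions hold.
Pairwise compatibility: gcd(m_i, m_j) must divide a_i - a_j for every pair.
Merge one congruence at a time:
  Start: x ≡ 3 (mod 8).
  Combine with x ≡ 5 (mod 6): gcd(8, 6) = 2; 5 - 3 = 2, which IS divisible by 2, so compatible.
    Write x = 3 + 8·t and substitute into x ≡ 5 (mod 6): 8·t ≡ 5 − 3 = 2 (mod 6).
    Divide the congruence (and modulus) by g = 2: 4·t ≡ 1 (mod 3).
    Reduce coefficients mod 3: 1·t ≡ 1 (mod 3).
    So t ≡ 1 (mod 3).
    Then x = 3 + 8·1 = 11, valid modulo lcm(8, 6) = 24: x ≡ 11 (mod 24).
  Combine with x ≡ 13 (mod 14): gcd(24, 14) = 2; 13 - 11 = 2, which IS divisible by 2, so compatible.
    Write x = 11 + 24·t and substitute into x ≡ 13 (mod 14): 24·t ≡ 13 − 11 = 2 (mod 14).
    Divide the congruence (and modulus) by g = 2: 12·t ≡ 1 (mod 7).
    Reduce coefficients mod 7: 5·t ≡ 1 (mod 7).
    The inverse of 5 mod 7 is 3 (since 5·3 = 15 = 2·7 + 1), so t ≡ 3·1 = 3 ≡ 3 (mod 7).
    Then x = 11 + 24·3 = 83, valid modulo lcm(24, 14) = 168: x ≡ 83 (mod 168).
Verify: 83 mod 8 = 3, 83 mod 6 = 5, 83 mod 14 = 13.

x ≡ 83 (mod 168).


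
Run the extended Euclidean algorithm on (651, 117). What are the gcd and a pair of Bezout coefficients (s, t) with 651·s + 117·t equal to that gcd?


Euclidean algorithm on (651, 117) — divide until remainder is 0:
  651 = 5 · 117 + 66
  117 = 1 · 66 + 51
  66 = 1 · 51 + 15
  51 = 3 · 15 + 6
  15 = 2 · 6 + 3
  6 = 2 · 3 + 0
gcd(651, 117) = 3.
Track Bezout coefficients alongside the remainders: start with r₀ = 651 = a·1 + b·0 (s = 1, t = 0) and r₁ = 117 = a·0 + b·1 (s = 0, t = 1); each new remainder r_{k+1} = r_{k-1} − q_k·r_k inherits s_{k+1} = s_{k-1} − q_k·s_k, t_{k+1} = t_{k-1} − q_k·t_k, so r_k = a·s_k + b·t_k at every step:
  q = 5: r = 66, s = 1 − 5·0 = 1, t = 0 − 5·1 = -5  (check: 651·1 + 117·(-5) = 66)
  q = 1: r = 51, s = 0 − 1·1 = -1, t = 1 − 1·(-5) = 6  (check: 651·(-1) + 117·6 = 51)
  q = 1: r = 15, s = 1 − 1·(-1) = 2, t = -5 − 1·6 = -11  (check: 651·2 + 117·(-11) = 15)
  q = 3: r = 6, s = -1 − 3·2 = -7, t = 6 − 3·(-11) = 39  (check: 651·(-7) + 117·39 = 6)
  q = 2: r = 3, s = 2 − 2·(-7) = 16, t = -11 − 2·39 = -89  (check: 651·16 + 117·(-89) = 3)
The row with r = 3 (the gcd) gives the Bezout coefficients s = 16, t = -89.
Result: 651 · (16) + 117 · (-89) = 3.

gcd(651, 117) = 3; s = 16, t = -89 (check: 651·16 + 117·(-89) = 3).


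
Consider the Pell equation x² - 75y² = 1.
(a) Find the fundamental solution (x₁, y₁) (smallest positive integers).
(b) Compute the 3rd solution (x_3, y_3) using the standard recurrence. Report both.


Step 1: Find the fundamental solution (x₁, y₁) of x² - 75y² = 1.
  Expand √75 as a continued fraction. a₀ = ⌊√75⌋ = 8; iterate m_{k+1} = d_k·a_k − m_k, d_{k+1} = (75 − m_{k+1}²)/d_k, a_{k+1} = ⌊(a₀ + m_{k+1})/d_{k+1}⌋ (starting m₀ = 0, d₀ = 1), with convergents p_k = a_k·p_{k-1} + p_{k-2}, q_k = a_k·q_{k-1} + q_{k-2} (p₋₁ = 1, q₋₁ = 0):
  k = 0: a₀ = 8; p₀/q₀ = 8/1; p₀² − 75·q₀² = 64 − 75 = -11.
  k = 1: m = 8, d = 11, a = ⌊(8 + 8)/11⌋ = 1; p/q = (1·8 + 1)/(1·1 + 0) = 9/1; p² − 75·q² = 81 − 75 = 6.
  k = 2: m = 3, d = 6, a = ⌊(8 + 3)/6⌋ = 1; p/q = (1·9 + 8)/(1·1 + 1) = 17/2; p² − 75·q² = 289 − 300 = -11.
  k = 3: m = 3, d = 11, a = ⌊(8 + 3)/11⌋ = 1; p/q = (1·17 + 9)/(1·2 + 1) = 26/3; p² − 75·q² = 676 − 675 = 1.
  The first convergent with p² − 75·q² = 1 gives the fundamental solution (x₁, y₁) = (26, 3).
Step 2: Apply the recurrence (x_{n+1}, y_{n+1}) = (x₁x_n + 75y₁y_n, x₁y_n + y₁x_n) repeatedly.
  From (x_1, y_1) = (26, 3): x_2 = 26·26 + 75·3·3 = 1351; y_2 = 26·3 + 3·26 = 156.
  From (x_2, y_2) = (1351, 156): x_3 = 26·1351 + 75·3·156 = 70226; y_3 = 26·156 + 3·1351 = 8109.
Step 3: Verify x_3² - 75·y_3² = 4931691076 - 4931691075 = 1 (should be 1). ✓

(x_1, y_1) = (26, 3); (x_3, y_3) = (70226, 8109).


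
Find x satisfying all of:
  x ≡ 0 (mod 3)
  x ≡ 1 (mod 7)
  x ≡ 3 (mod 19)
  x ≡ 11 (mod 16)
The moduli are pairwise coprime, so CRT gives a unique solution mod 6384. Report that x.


Product of moduli M = 3 · 7 · 19 · 16 = 6384.
Merge one congruence at a time:
  Start: x ≡ 0 (mod 3).
  Combine with x ≡ 1 (mod 7); new modulus lcm = 21.
    Write x = 0 + 3·t and substitute into x ≡ 1 (mod 7): 3·t ≡ 1 − 0 = 1 (mod 7).
    The inverse of 3 mod 7 is 5 (since 3·5 = 15 = 2·7 + 1), so t ≡ 5·1 = 5 ≡ 5 (mod 7).
    Then x = 0 + 3·5 = 15, valid modulo lcm(3, 7) = 21: x ≡ 15 (mod 21).
  Combine with x ≡ 3 (mod 19); new modulus lcm = 399.
    Write x = 15 + 21·t and substitute into x ≡ 3 (mod 19): 21·t ≡ 3 − 15 = -12 (mod 19).
    Reduce coefficients mod 19: 2·t ≡ 7 (mod 19).
    The inverse of 2 mod 19 is 10 (since 2·10 = 20 = 1·19 + 1), so t ≡ 10·7 = 70 ≡ 13 (mod 19).
    Then x = 15 + 21·13 = 288, valid modulo lcm(21, 19) = 399: x ≡ 288 (mod 399).
  Combine with x ≡ 11 (mod 16); new modulus lcm = 6384.
    Write x = 288 + 399·t and substitute into x ≡ 11 (mod 16): 399·t ≡ 11 − 288 = -277 (mod 16).
    Reduce coefficients mod 16: 15·t ≡ 11 (mod 16).
    The inverse of 15 mod 16 is 15 (since 15·15 = 225 = 14·16 + 1), so t ≡ 15·11 = 165 ≡ 5 (mod 16).
    Then x = 288 + 399·5 = 2283, valid modulo lcm(399, 16) = 6384: x ≡ 2283 (mod 6384).
Verify against each original: 2283 mod 3 = 0, 2283 mod 7 = 1, 2283 mod 19 = 3, 2283 mod 16 = 11.

x ≡ 2283 (mod 6384).


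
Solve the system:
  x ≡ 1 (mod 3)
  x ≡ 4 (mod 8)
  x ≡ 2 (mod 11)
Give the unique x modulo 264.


Moduli 3, 8, 11 are pairwise coprime; by CRT there is a unique solution modulo M = 3 · 8 · 11 = 264.
Solve pairwise, accumulating the modulus:
  Start with x ≡ 1 (mod 3).
  Combine with x ≡ 4 (mod 8): since gcd(3, 8) = 1, we get a unique residue mod 24.
    Write x = 1 + 3·t and substitute into x ≡ 4 (mod 8): 3·t ≡ 4 − 1 = 3 (mod 8).
    The inverse of 3 mod 8 is 3 (since 3·3 = 9 = 1·8 + 1), so t ≡ 3·3 = 9 ≡ 1 (mod 8).
    Then x = 1 + 3·1 = 4, valid modulo lcm(3, 8) = 24: x ≡ 4 (mod 24).
  Combine with x ≡ 2 (mod 11): since gcd(24, 11) = 1, we get a unique residue mod 264.
    Write x = 4 + 24·t and substitute into x ≡ 2 (mod 11): 24·t ≡ 2 − 4 = -2 (mod 11).
    Reduce coefficients mod 11: 2·t ≡ 9 (mod 11).
    The inverse of 2 mod 11 is 6 (since 2·6 = 12 = 1·11 + 1), so t ≡ 6·9 = 54 ≡ 10 (mod 11).
    Then x = 4 + 24·10 = 244, valid modulo lcm(24, 11) = 264: x ≡ 244 (mod 264).
Verify: 244 mod 3 = 1 ✓, 244 mod 8 = 4 ✓, 244 mod 11 = 2 ✓.

x ≡ 244 (mod 264).


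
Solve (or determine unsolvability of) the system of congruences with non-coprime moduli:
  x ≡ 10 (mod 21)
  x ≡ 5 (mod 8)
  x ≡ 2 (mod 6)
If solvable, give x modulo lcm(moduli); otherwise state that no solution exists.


Moduli 21, 8, 6 are not pairwise coprime, so CRT works modulo lcm(m_i) when all pairwise compatibility conditions hold.
Pairwise compatibility: gcd(m_i, m_j) must divide a_i - a_j for every pair.
Merge one congruence at a time:
  Start: x ≡ 10 (mod 21).
  Combine with x ≡ 5 (mod 8): gcd(21, 8) = 1; 5 - 10 = -5, which IS divisible by 1, so compatible.
    Write x = 10 + 21·t and substitute into x ≡ 5 (mod 8): 21·t ≡ 5 − 10 = -5 (mod 8).
    Reduce coefficients mod 8: 5·t ≡ 3 (mod 8).
    The inverse of 5 mod 8 is 5 (since 5·5 = 25 = 3·8 + 1), so t ≡ 5·3 = 15 ≡ 7 (mod 8).
    Then x = 10 + 21·7 = 157, valid modulo lcm(21, 8) = 168: x ≡ 157 (mod 168).
  Combine with x ≡ 2 (mod 6): gcd(168, 6) = 6, and 2 - 157 = -155 is NOT divisible by 6.
    ⇒ system is inconsistent (no integer solution).

No solution (the system is inconsistent).


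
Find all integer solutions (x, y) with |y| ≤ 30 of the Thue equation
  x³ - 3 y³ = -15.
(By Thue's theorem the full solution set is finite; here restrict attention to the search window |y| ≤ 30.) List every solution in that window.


The equation is x³ - 3y³ = -15. For fixed y, x³ = 3·y³ − 15, so a solution requires the RHS to be a perfect cube.
Strategy: iterate y from -30 to 30, compute RHS = 3·y³ − 15, and check whether it is a (positive or negative) perfect cube.
Check small values of y:
  y = 0: RHS = -15 is not a perfect cube.
  y = 1: RHS = -12 is not a perfect cube.
  y = -1: RHS = -18 is not a perfect cube.
  y = 2: RHS = 9 is not a perfect cube.
  y = -2: RHS = -39 is not a perfect cube.
  y = 3: RHS = 66 is not a perfect cube.
  y = -3: RHS = -96 is not a perfect cube.
Continuing the search up to |y| = 30 finds no solutions either.
No (x, y) in the scanned range satisfies the equation.

No integer solutions with |y| ≤ 30.


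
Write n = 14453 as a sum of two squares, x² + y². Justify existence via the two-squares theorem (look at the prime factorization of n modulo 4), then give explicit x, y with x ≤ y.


Step 1: Factor n = 14453 = 97 · 149.
Step 2: Check the mod-4 condition on each prime factor: 97 ≡ 1 (mod 4), exponent 1; 149 ≡ 1 (mod 4), exponent 1.
All primes ≡ 3 (mod 4) appear to even exponent (or don't appear), so by the two-squares theorem n IS expressible as a sum of two squares.
Step 3: Build a representation. Here n = 97 · 149 is a product of primes ≡ 1 (mod 4). Each prime p ≡ 1 (mod 4) is itself a sum of two squares; find a² by testing p − a² for a perfect square:
  97: 97 − 1² = 96, 97 − 2² = 93, 97 − 3² = 88, 97 − 4² = 81 = 9² ⇒ 97 = 4² + 9².
  149: 149 − 1² = 148, 149 − 2² = 145, 149 − 3² = 140, 149 − 4² = 133, 149 − 5² = 124, 149 − 6² = 113, 149 − 7² = 100 = 10² ⇒ 149 = 7² + 10².
  Combine using the Brahmagupta–Fibonacci identity (a² + b²)(c² + d²) = (ac − bd)² + (ad + bc)² = (ac + bd)² + (ad − bc)²:
  97 · 149 = 14453: from (4² + 9²)(7² + 10²), take (4·7 − 9·10, 4·10 + 9·7) = (28 − 90, 40 + 63) = (-62, 103); dropping signs (only squares matter) gives (62, 103); check 62² + 103² = 3844 + 10609 = 14453 ✓.
Step 4: Order so x ≤ y and verify: 62² + 103² = 3844 + 10609 = 14453 = n. ✓

n = 14453 = 62² + 103² (one valid representation with x ≤ y).


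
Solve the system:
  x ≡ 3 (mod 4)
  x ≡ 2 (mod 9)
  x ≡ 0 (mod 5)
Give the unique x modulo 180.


Moduli 4, 9, 5 are pairwise coprime; by CRT there is a unique solution modulo M = 4 · 9 · 5 = 180.
Solve pairwise, accumulating the modulus:
  Start with x ≡ 3 (mod 4).
  Combine with x ≡ 2 (mod 9): since gcd(4, 9) = 1, we get a unique residue mod 36.
    Write x = 3 + 4·t and substitute into x ≡ 2 (mod 9): 4·t ≡ 2 − 3 = -1 (mod 9).
    Reduce coefficients mod 9: 4·t ≡ 8 (mod 9).
    The inverse of 4 mod 9 is 7 (since 4·7 = 28 = 3·9 + 1), so t ≡ 7·8 = 56 ≡ 2 (mod 9).
    Then x = 3 + 4·2 = 11, valid modulo lcm(4, 9) = 36: x ≡ 11 (mod 36).
  Combine with x ≡ 0 (mod 5): since gcd(36, 5) = 1, we get a unique residue mod 180.
    Write x = 11 + 36·t and substitute into x ≡ 0 (mod 5): 36·t ≡ 0 − 11 = -11 (mod 5).
    Reduce coefficients mod 5: 1·t ≡ 4 (mod 5).
    So t ≡ 4 (mod 5).
    Then x = 11 + 36·4 = 155, valid modulo lcm(36, 5) = 180: x ≡ 155 (mod 180).
Verify: 155 mod 4 = 3 ✓, 155 mod 9 = 2 ✓, 155 mod 5 = 0 ✓.

x ≡ 155 (mod 180).


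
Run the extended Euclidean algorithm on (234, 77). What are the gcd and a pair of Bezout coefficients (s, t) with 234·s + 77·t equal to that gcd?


Euclidean algorithm on (234, 77) — divide until remainder is 0:
  234 = 3 · 77 + 3
  77 = 25 · 3 + 2
  3 = 1 · 2 + 1
  2 = 2 · 1 + 0
gcd(234, 77) = 1.
Track Bezout coefficients alongside the remainders: start with r₀ = 234 = a·1 + b·0 (s = 1, t = 0) and r₁ = 77 = a·0 + b·1 (s = 0, t = 1); each new remainder r_{k+1} = r_{k-1} − q_k·r_k inherits s_{k+1} = s_{k-1} − q_k·s_k, t_{k+1} = t_{k-1} − q_k·t_k, so r_k = a·s_k + b·t_k at every step:
  q = 3: r = 3, s = 1 − 3·0 = 1, t = 0 − 3·1 = -3  (check: 234·1 + 77·(-3) = 3)
  q = 25: r = 2, s = 0 − 25·1 = -25, t = 1 − 25·(-3) = 76  (check: 234·(-25) + 77·76 = 2)
  q = 1: r = 1, s = 1 − 1·(-25) = 26, t = -3 − 1·76 = -79  (check: 234·26 + 77·(-79) = 1)
The row with r = 1 (the gcd) gives the Bezout coefficients s = 26, t = -79.
Result: 234 · (26) + 77 · (-79) = 1.

gcd(234, 77) = 1; s = 26, t = -79 (check: 234·26 + 77·(-79) = 1).


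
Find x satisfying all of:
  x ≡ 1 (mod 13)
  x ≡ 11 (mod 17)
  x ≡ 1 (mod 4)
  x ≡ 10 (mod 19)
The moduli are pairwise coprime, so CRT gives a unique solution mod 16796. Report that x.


Product of moduli M = 13 · 17 · 4 · 19 = 16796.
Merge one congruence at a time:
  Start: x ≡ 1 (mod 13).
  Combine with x ≡ 11 (mod 17); new modulus lcm = 221.
    Write x = 1 + 13·t and substitute into x ≡ 11 (mod 17): 13·t ≡ 11 − 1 = 10 (mod 17).
    The inverse of 13 mod 17 is 4 (since 13·4 = 52 = 3·17 + 1), so t ≡ 4·10 = 40 ≡ 6 (mod 17).
    Then x = 1 + 13·6 = 79, valid modulo lcm(13, 17) = 221: x ≡ 79 (mod 221).
  Combine with x ≡ 1 (mod 4); new modulus lcm = 884.
    Write x = 79 + 221·t and substitute into x ≡ 1 (mod 4): 221·t ≡ 1 − 79 = -78 (mod 4).
    Reduce coefficients mod 4: 1·t ≡ 2 (mod 4).
    So t ≡ 2 (mod 4).
    Then x = 79 + 221·2 = 521, valid modulo lcm(221, 4) = 884: x ≡ 521 (mod 884).
  Combine with x ≡ 10 (mod 19); new modulus lcm = 16796.
    Write x = 521 + 884·t and substitute into x ≡ 10 (mod 19): 884·t ≡ 10 − 521 = -511 (mod 19).
    Reduce coefficients mod 19: 10·t ≡ 2 (mod 19).
    The inverse of 10 mod 19 is 2 (since 10·2 = 20 = 1·19 + 1), so t ≡ 2·2 = 4 ≡ 4 (mod 19).
    Then x = 521 + 884·4 = 4057, valid modulo lcm(884, 19) = 16796: x ≡ 4057 (mod 16796).
Verify against each original: 4057 mod 13 = 1, 4057 mod 17 = 11, 4057 mod 4 = 1, 4057 mod 19 = 10.

x ≡ 4057 (mod 16796).


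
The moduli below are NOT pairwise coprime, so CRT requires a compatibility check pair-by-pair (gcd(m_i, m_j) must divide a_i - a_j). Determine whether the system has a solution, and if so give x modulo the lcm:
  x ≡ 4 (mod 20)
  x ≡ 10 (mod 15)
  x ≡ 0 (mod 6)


Moduli 20, 15, 6 are not pairwise coprime, so CRT works modulo lcm(m_i) when all pairwise compatibility conditions hold.
Pairwise compatibility: gcd(m_i, m_j) must divide a_i - a_j for every pair.
Merge one congruence at a time:
  Start: x ≡ 4 (mod 20).
  Combine with x ≡ 10 (mod 15): gcd(20, 15) = 5, and 10 - 4 = 6 is NOT divisible by 5.
    ⇒ system is inconsistent (no integer solution).

No solution (the system is inconsistent).


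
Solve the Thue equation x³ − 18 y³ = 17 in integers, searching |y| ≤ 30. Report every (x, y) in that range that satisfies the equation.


The equation is x³ - 18y³ = 17. For fixed y, x³ = 18·y³ + 17, so a solution requires the RHS to be a perfect cube.
Strategy: iterate y from -30 to 30, compute RHS = 18·y³ + 17, and check whether it is a (positive or negative) perfect cube.
Check small values of y:
  y = 0: RHS = 17 is not a perfect cube.
  y = 1: RHS = 35 is not a perfect cube.
  y = -1: RHS = -1 = (-1)³ ⇒ x = -1 works.
  y = 2: RHS = 161 is not a perfect cube.
  y = -2: RHS = -127 is not a perfect cube.
  y = 3: RHS = 503 is not a perfect cube.
  y = -3: RHS = -469 is not a perfect cube.
Continuing the search up to |y| = 30 finds no further solutions beyond those listed.
Collected solutions: (-1, -1).

Solutions (with |y| ≤ 30): (-1, -1).


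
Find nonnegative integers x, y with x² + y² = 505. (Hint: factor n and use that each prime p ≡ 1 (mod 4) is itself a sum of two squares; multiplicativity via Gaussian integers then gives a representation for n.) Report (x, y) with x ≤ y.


Step 1: Factor n = 505 = 5 · 101.
Step 2: Check the mod-4 condition on each prime factor: 5 ≡ 1 (mod 4), exponent 1; 101 ≡ 1 (mod 4), exponent 1.
All primes ≡ 3 (mod 4) appear to even exponent (or don't appear), so by the two-squares theorem n IS expressible as a sum of two squares.
Step 3: Build a representation. Here n = 5 · 101 is a product of primes ≡ 1 (mod 4). Each prime p ≡ 1 (mod 4) is itself a sum of two squares; find a² by testing p − a² for a perfect square:
  5: 5 − 1² = 4 = 2² ⇒ 5 = 1² + 2².
  101: 101 − 1² = 100 = 10² ⇒ 101 = 1² + 10².
  Combine using the Brahmagupta–Fibonacci identity (a² + b²)(c² + d²) = (ac − bd)² + (ad + bc)² = (ac + bd)² + (ad − bc)²:
  5 · 101 = 505: from (1² + 2²)(1² + 10²), take (1·1 − 2·10, 1·10 + 2·1) = (1 − 20, 10 + 2) = (-19, 12); dropping signs (only squares matter) gives (19, 12); check 19² + 12² = 361 + 144 = 505 ✓.
Step 4: Order so x ≤ y and verify: 12² + 19² = 144 + 361 = 505 = n. ✓

n = 505 = 12² + 19² (one valid representation with x ≤ y).
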